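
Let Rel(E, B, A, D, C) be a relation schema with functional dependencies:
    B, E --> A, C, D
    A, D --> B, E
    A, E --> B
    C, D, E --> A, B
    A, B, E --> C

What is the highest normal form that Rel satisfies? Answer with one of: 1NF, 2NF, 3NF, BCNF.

Candidate keys: {A, D}, {A, E}, {B, E}, {C, D, E}. Prime attributes: {A, B, C, D, E}.
The left-hand side of every FD is a superkey, so BCNF is satisfied.

BCNF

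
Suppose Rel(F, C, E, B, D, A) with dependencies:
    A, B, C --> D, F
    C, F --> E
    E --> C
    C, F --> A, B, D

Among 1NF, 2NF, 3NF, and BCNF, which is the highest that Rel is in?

3NF

Candidate keys: {A, B, C}, {A, B, E}, {C, F}, {E, F}. Prime attributes: {A, B, C, E, F}.
For E --> C we have {E}⁺ = {C, E}; {E} is not a superkey, so BCNF fails.
Since {C} ⊆ prime attributes and every other non-superkey FD also has a prime right side, the schema is in 3NF.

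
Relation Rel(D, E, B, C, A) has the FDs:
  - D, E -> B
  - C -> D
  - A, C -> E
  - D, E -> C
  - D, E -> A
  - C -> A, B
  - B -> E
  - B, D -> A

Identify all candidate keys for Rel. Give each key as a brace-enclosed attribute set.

{B, D}, {C}, {D, E}

{C}⁺ = {A, B, C, D, E} — all of the relation — so {C} is a candidate key.
{B, D}⁺ = {A, B, C, D, E} — all of the relation — so {B, D} is a candidate key.
{D, E}⁺ = {A, B, C, D, E} — all of the relation — so {D, E} is a candidate key.
Any other superkey properly contains one of these, so there are no further candidate keys.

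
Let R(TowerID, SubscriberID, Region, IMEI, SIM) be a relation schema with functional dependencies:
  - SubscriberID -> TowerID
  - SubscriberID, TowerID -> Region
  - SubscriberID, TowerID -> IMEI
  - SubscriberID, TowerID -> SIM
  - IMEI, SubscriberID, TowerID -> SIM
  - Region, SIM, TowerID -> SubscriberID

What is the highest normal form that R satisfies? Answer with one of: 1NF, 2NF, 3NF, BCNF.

BCNF

Candidate keys: {Region, SIM, TowerID}, {SubscriberID}. Prime attributes: {Region, SIM, SubscriberID, TowerID}.
Every FD has a superkey on the left, so the relation is in BCNF.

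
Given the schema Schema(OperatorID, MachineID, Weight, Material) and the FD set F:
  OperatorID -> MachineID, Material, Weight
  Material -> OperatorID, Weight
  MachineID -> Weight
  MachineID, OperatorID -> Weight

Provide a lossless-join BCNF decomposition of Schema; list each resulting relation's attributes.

Candidate keys of the original relation: {Material}, {OperatorID}.
{MachineID, Material, OperatorID, Weight}: {MachineID} determines {MachineID, Weight} here but is not a superkey — split on MachineID -> Weight, giving {MachineID, Weight} and {MachineID, Material, OperatorID}.
{MachineID, Weight} is in BCNF.
{MachineID, Material, OperatorID} is in BCNF.

{MachineID, Material, OperatorID}; {MachineID, Weight}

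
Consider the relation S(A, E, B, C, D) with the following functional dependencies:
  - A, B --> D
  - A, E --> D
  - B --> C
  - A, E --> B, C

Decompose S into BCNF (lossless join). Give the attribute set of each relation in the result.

Candidate key of the original relation: {A, E}.
In {A, B, C, D, E}, {A, B} is not a superkey ({A, B}⁺ restricted to this set is {A, B, C, D}), so split on A, B --> C, D into {A, B, C, D} and {A, B, E}.
In {A, B, C, D}, {B} is not a superkey ({B}⁺ restricted to this set is {B, C}), so split on B --> C into {B, C} and {A, B, D}.
{B, C} has no BCNF violation.
{A, B, D} has no BCNF violation.
{A, B, E} has no BCNF violation.

{A, B, D}; {A, B, E}; {B, C}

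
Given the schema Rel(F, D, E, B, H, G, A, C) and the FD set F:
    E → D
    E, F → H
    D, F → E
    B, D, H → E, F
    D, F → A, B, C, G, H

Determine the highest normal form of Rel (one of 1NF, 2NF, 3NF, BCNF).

3NF

Candidate keys: {B, D, H}, {B, E, H}, {D, F}, {E, F}. Prime attributes: {B, D, E, F, H}.
E → D: {E}⁺ = {D, E}, which is not all of the attributes, so the left side is not a superkey — BCNF is violated.
Since {D} ⊆ prime attributes and every other non-superkey FD also has a prime right side, the schema is in 3NF.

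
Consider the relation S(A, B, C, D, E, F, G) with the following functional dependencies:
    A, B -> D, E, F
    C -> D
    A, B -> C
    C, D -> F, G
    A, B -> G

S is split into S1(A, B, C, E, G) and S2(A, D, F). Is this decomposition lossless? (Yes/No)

No

Common attributes: {A}; their closure is {A}.
S1 ⊄ {A} and S2 ⊄ {A}, so the split is lossy.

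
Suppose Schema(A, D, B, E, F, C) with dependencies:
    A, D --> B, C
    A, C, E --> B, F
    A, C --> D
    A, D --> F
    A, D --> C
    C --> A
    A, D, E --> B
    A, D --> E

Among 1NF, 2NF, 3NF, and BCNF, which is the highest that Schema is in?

BCNF

Candidate keys: {A, D}, {C}. Prime attributes: {A, C, D}.
The left-hand side of every FD is a superkey, so BCNF is satisfied.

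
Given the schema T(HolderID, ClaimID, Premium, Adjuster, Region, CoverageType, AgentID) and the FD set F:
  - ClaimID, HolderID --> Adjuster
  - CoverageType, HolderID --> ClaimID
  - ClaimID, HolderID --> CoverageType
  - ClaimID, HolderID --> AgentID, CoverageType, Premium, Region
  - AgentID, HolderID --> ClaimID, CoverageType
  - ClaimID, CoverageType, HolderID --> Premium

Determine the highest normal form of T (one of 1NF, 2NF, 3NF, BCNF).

Candidate keys: {AgentID, HolderID}, {ClaimID, HolderID}, {CoverageType, HolderID}. Prime attributes: {AgentID, ClaimID, CoverageType, HolderID}.
Each dependency's left side is a superkey — BCNF holds.

BCNF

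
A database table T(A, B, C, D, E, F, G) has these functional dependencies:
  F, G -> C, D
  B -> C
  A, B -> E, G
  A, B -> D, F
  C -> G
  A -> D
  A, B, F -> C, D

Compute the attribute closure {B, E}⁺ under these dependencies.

{B, C, E, G}

Start with {B, E}.
B -> C applies; add {C} → now {B, C, E}.
C -> G applies; add {G} → now {B, C, E, G}.
No further FD applies.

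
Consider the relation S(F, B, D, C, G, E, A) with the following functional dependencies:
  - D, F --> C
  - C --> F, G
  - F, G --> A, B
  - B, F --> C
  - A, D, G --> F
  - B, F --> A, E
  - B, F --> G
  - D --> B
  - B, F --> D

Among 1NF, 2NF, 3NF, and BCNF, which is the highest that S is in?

Candidate keys: {A, D, G}, {B, F}, {C}, {D, F}, {F, G}. Prime attributes: {A, B, C, D, F, G}.
D --> B breaks BCNF: {D}⁺ = {B, D}, so {D} is not a superkey.
Since {B} ⊆ prime attributes and every other non-superkey FD also has a prime right side, the schema is in 3NF.

3NF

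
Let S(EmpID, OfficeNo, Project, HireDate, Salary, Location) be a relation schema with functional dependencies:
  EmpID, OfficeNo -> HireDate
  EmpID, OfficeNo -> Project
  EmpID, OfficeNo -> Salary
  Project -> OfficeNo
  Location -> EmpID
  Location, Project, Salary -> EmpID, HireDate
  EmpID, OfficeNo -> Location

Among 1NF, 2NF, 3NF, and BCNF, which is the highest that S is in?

Candidate keys: {EmpID, OfficeNo}, {EmpID, Project}, {Location, OfficeNo}, {Location, Project}. Prime attributes: {EmpID, Location, OfficeNo, Project}.
Project -> OfficeNo: {Project}⁺ = {OfficeNo, Project}, which is not all of the attributes, so the left side is not a superkey — BCNF is violated.
Since {OfficeNo} ⊆ prime attributes and every other non-superkey FD also has a prime right side, the schema is in 3NF.

3NF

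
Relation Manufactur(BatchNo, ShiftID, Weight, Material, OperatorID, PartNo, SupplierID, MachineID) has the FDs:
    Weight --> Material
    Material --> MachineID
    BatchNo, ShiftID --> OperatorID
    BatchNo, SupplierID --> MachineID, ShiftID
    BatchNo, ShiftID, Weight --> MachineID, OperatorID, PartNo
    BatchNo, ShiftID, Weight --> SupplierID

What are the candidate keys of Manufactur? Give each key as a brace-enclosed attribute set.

{BatchNo, ShiftID, Weight}, {BatchNo, SupplierID, Weight}

{BatchNo, Weight} never appear on the right of any FD, so every key must include all of them.
{BatchNo, ShiftID, Weight}⁺ = {BatchNo, MachineID, Material, OperatorID, PartNo, ShiftID, SupplierID, Weight}, which is every attribute, so {BatchNo, ShiftID, Weight} is a candidate key.
{BatchNo, SupplierID, Weight}⁺ = {BatchNo, MachineID, Material, OperatorID, PartNo, ShiftID, SupplierID, Weight}, which is every attribute, so {BatchNo, SupplierID, Weight} is a candidate key.
Any other superkey properly contains one of these, so there are no further candidate keys.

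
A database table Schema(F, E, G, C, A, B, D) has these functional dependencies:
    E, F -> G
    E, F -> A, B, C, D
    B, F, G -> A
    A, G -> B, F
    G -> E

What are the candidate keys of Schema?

{A, G}, {E, F}, {F, G}

{A, G} is a candidate key since {A, G}⁺ = {A, B, C, D, E, F, G} covers every attribute.
{E, F} is a candidate key since {E, F}⁺ = {A, B, C, D, E, F, G} covers every attribute.
{F, G} is a candidate key since {F, G}⁺ = {A, B, C, D, E, F, G} covers every attribute.
These are minimal and exhaustive — every other superkey contains one of them.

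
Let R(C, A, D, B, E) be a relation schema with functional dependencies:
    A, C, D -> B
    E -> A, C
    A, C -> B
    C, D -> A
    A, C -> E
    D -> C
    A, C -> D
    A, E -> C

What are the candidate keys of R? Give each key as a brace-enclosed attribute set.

{A, C}, {D}, {E}

{D}⁺ = {A, B, C, D, E}, which is every attribute, so {D} is a candidate key.
{E}⁺ = {A, B, C, D, E}, which is every attribute, so {E} is a candidate key.
{A, C}⁺ = {A, B, C, D, E}, which is every attribute, so {A, C} is a candidate key.
These are minimal and exhaustive — every other superkey contains one of them.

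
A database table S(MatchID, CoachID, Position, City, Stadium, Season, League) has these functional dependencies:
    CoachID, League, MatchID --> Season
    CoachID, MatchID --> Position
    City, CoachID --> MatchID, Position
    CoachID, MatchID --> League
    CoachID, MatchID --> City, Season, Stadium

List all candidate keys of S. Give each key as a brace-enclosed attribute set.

{City, CoachID}, {CoachID, MatchID}

Attributes never on any right-hand side: {CoachID} — every candidate key must contain it.
{City, CoachID} is a candidate key since {City, CoachID}⁺ = {City, CoachID, League, MatchID, Position, Season, Stadium} covers every attribute.
{CoachID, MatchID} is a candidate key since {CoachID, MatchID}⁺ = {City, CoachID, League, MatchID, Position, Season, Stadium} covers every attribute.
These are minimal and exhaustive — every other superkey contains one of them.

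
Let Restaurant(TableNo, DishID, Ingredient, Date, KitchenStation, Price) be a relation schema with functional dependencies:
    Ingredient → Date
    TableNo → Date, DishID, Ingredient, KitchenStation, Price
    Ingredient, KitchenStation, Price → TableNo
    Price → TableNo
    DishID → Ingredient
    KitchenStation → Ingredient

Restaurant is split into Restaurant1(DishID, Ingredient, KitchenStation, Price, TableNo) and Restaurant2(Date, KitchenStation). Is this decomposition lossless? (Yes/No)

The shared attributes are {KitchenStation} and {KitchenStation}⁺ = {Date, Ingredient, KitchenStation}.
This includes all of Restaurant2, so the common attributes are a superkey of Restaurant2 — the join is lossless.

Yes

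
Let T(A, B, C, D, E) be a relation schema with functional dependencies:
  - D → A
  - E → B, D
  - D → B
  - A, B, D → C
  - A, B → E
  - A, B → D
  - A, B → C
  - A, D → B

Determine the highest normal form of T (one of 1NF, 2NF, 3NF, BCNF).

Candidate keys: {A, B}, {D}, {E}. Prime attributes: {A, B, D, E}.
Every FD has a superkey on the left, so the relation is in BCNF.

BCNF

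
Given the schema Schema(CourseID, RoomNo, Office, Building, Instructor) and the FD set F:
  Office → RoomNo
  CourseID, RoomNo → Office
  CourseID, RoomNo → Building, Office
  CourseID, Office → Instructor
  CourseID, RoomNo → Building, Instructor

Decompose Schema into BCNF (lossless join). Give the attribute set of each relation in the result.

{Building, CourseID, Instructor, Office}; {Office, RoomNo}

Candidate keys of the original relation: {CourseID, Office}, {CourseID, RoomNo}.
{Building, CourseID, Instructor, Office, RoomNo}: {Office} determines {Office, RoomNo} here but is not a superkey — split on Office → RoomNo, giving {Office, RoomNo} and {Building, CourseID, Instructor, Office}.
{Office, RoomNo} is in BCNF.
{Building, CourseID, Instructor, Office} is in BCNF.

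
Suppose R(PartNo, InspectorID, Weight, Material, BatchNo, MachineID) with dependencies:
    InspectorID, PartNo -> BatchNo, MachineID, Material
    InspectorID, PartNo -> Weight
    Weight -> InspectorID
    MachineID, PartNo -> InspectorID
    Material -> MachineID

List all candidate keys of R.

Attributes never on any right-hand side: {PartNo} — every candidate key must contain it.
{InspectorID, PartNo} is a candidate key since {InspectorID, PartNo}⁺ = {BatchNo, InspectorID, MachineID, Material, PartNo, Weight} covers every attribute.
{MachineID, PartNo} is a candidate key since {MachineID, PartNo}⁺ = {BatchNo, InspectorID, MachineID, Material, PartNo, Weight} covers every attribute.
{Material, PartNo} is a candidate key since {Material, PartNo}⁺ = {BatchNo, InspectorID, MachineID, Material, PartNo, Weight} covers every attribute.
{PartNo, Weight} is a candidate key since {PartNo, Weight}⁺ = {BatchNo, InspectorID, MachineID, Material, PartNo, Weight} covers every attribute.
No proper subset of any of these is a key, and no other minimal superkey exists.

{InspectorID, PartNo}, {MachineID, PartNo}, {Material, PartNo}, {PartNo, Weight}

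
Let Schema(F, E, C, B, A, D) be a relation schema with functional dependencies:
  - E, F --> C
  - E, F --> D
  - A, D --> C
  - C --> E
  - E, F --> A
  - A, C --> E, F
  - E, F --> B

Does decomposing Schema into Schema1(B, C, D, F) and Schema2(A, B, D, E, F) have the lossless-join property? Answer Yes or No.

Common attributes: {B, D, F}; their closure is {B, D, F}.
Schema1 ⊄ {B, D, F} and Schema2 ⊄ {B, D, F}, so the split is lossy.

No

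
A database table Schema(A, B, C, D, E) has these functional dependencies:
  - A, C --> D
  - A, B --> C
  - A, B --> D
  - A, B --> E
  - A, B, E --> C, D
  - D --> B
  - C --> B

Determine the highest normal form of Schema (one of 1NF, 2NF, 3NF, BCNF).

Candidate keys: {A, B}, {A, C}, {A, D}. Prime attributes: {A, B, C, D}.
D --> B breaks BCNF: {D}⁺ = {B, D}, so {D} is not a superkey.
Since {B} ⊆ prime attributes and every other non-superkey FD also has a prime right side, the schema is in 3NF.

3NF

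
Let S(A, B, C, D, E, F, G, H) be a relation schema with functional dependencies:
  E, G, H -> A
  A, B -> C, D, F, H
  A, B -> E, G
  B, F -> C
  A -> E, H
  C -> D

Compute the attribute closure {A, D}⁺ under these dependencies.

Start with {A, D}.
A -> E, H applies; add {E, H} → now {A, D, E, H}.
No further FD applies.

{A, D, E, H}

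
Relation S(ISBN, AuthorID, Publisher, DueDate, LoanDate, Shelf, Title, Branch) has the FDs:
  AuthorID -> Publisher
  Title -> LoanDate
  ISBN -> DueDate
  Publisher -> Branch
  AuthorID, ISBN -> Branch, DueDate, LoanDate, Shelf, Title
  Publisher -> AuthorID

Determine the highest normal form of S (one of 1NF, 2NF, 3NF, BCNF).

1NF

Candidate keys: {AuthorID, ISBN}, {ISBN, Publisher}. Prime attributes: {AuthorID, ISBN, Publisher}.
AuthorID -> Publisher: {AuthorID}⁺ = {AuthorID, Branch, Publisher}, which is not all of the attributes, so the left side is not a superkey — BCNF is violated.
Title -> LoanDate determines the non-prime attribute {LoanDate} from a non-superkey — 3NF is violated.
{AuthorID} is a proper subset of the key {AuthorID, ISBN}, and {AuthorID}⁺ contains the non-prime attribute {Branch} — a partial dependency, so 2NF is violated.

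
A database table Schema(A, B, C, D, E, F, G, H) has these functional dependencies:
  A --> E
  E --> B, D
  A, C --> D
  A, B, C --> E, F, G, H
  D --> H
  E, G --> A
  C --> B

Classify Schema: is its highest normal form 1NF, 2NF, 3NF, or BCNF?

Candidate keys: {A, C}, {C, E, G}. Prime attributes: {A, C, E, G}.
A --> E: {A}⁺ = {A, B, D, E, H}, which is not all of the attributes, so the left side is not a superkey — BCNF is violated.
E --> B, D determines the non-prime attributes {B, D} from a non-superkey — 3NF is violated.
The proper key subset {A} of {A, C} determines non-prime {B, D, H}, so the relation is not even in 2NF.

1NF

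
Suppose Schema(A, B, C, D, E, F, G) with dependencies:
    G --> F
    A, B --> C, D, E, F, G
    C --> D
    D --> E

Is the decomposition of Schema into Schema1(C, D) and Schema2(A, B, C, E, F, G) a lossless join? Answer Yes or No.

Common attributes: {C}; their closure is {C, D, E}.
Schema1 is contained in that closure, so Schema1 ∩ Schema2 --> Schema1 holds and the join is lossless.

Yes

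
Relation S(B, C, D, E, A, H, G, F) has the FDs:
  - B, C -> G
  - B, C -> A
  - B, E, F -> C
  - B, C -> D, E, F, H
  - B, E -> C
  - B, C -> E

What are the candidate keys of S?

{B, C}, {B, E}

{B} never appears on the right of any FD, so every key must include it.
{B, C} is a candidate key since {B, C}⁺ = {A, B, C, D, E, F, G, H} covers every attribute.
{B, E} is a candidate key since {B, E}⁺ = {A, B, C, D, E, F, G, H} covers every attribute.
No proper subset of any of these is a key, and no other minimal superkey exists.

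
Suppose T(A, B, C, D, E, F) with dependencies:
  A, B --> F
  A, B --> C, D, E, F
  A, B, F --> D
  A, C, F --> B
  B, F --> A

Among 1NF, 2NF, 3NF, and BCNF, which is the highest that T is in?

Candidate keys: {A, B}, {A, C, F}, {B, F}. Prime attributes: {A, B, C, F}.
The left-hand side of every FD is a superkey, so BCNF is satisfied.

BCNF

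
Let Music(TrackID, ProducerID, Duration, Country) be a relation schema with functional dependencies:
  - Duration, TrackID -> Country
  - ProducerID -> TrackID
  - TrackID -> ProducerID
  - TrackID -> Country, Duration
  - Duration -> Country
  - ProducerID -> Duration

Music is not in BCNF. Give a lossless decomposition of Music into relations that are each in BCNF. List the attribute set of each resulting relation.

Candidate keys of the original relation: {ProducerID}, {TrackID}.
Within {Country, Duration, ProducerID, TrackID}: {Duration}⁺ ∩ {Country, Duration, ProducerID, TrackID} = {Country, Duration}, not the whole set, so Duration -> Country violates BCNF; decompose into {Country, Duration} and {Duration, ProducerID, TrackID}.
{Country, Duration} is in BCNF.
{Duration, ProducerID, TrackID} is in BCNF.

{Country, Duration}; {Duration, ProducerID, TrackID}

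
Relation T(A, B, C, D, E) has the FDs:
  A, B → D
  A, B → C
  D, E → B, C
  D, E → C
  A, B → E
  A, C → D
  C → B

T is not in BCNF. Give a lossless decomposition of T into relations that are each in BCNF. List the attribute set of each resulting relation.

{A, D, E}; {B, C}; {C, D, E}

Candidate keys of the original relation: {A, B}, {A, C}, {A, D, E}.
Within {A, B, C, D, E}: {D, E}⁺ ∩ {A, B, C, D, E} = {B, C, D, E}, not the whole set, so D, E → B, C violates BCNF; decompose into {B, C, D, E} and {A, D, E}.
Within {B, C, D, E}: {C}⁺ ∩ {B, C, D, E} = {B, C}, not the whole set, so C → B violates BCNF; decompose into {B, C} and {C, D, E}.
{B, C} has no BCNF violation.
{C, D, E} has no BCNF violation.
{A, D, E} has no BCNF violation.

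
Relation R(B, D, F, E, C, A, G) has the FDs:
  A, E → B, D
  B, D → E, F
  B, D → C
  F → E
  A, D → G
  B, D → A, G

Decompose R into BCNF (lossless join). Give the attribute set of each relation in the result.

{A, B, C, D, F}; {A, D, G}; {E, F}

Candidate keys of the original relation: {A, E}, {A, F}, {B, D}.
Within {A, B, C, D, E, F, G}: {F}⁺ ∩ {A, B, C, D, E, F, G} = {E, F}, not the whole set, so F → E violates BCNF; decompose into {E, F} and {A, B, C, D, F, G}.
{E, F} is in BCNF.
Within {A, B, C, D, F, G}: {A, D}⁺ ∩ {A, B, C, D, F, G} = {A, D, G}, not the whole set, so A, D → G violates BCNF; decompose into {A, D, G} and {A, B, C, D, F}.
{A, D, G} is in BCNF.
{A, B, C, D, F} is in BCNF.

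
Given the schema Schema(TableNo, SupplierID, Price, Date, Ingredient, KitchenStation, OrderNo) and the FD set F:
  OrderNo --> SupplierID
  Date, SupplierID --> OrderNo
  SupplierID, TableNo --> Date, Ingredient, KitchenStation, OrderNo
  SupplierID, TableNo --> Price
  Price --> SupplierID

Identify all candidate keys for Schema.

{OrderNo, TableNo}, {Price, TableNo}, {SupplierID, TableNo}

No FD produces {TableNo}, so it must be in every candidate key.
Closure of {OrderNo, TableNo} is {Date, Ingredient, KitchenStation, OrderNo, Price, SupplierID, TableNo}, the whole schema; {OrderNo, TableNo} is a candidate key.
Closure of {Price, TableNo} is {Date, Ingredient, KitchenStation, OrderNo, Price, SupplierID, TableNo}, the whole schema; {Price, TableNo} is a candidate key.
Closure of {SupplierID, TableNo} is {Date, Ingredient, KitchenStation, OrderNo, Price, SupplierID, TableNo}, the whole schema; {SupplierID, TableNo} is a candidate key.
Any other superkey properly contains one of these, so there are no further candidate keys.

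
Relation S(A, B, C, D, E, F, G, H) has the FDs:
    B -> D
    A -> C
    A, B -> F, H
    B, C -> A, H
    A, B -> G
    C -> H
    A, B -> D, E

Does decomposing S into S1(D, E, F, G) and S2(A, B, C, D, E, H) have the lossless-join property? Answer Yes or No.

No

Common attributes: {D, E}; their closure is {D, E}.
S1 ⊄ {D, E} and S2 ⊄ {D, E}, so the split is lossy.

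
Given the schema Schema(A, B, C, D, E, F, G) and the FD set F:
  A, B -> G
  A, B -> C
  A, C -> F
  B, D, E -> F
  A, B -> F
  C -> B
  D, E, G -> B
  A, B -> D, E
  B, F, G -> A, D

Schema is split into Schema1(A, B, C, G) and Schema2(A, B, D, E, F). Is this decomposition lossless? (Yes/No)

Yes

The shared attributes are {A, B} and {A, B}⁺ = {A, B, C, D, E, F, G}.
Since Schema1 ⊆ {A, B, C, D, E, F, G}, the intersection is a superkey of Schema1; the decomposition is lossless.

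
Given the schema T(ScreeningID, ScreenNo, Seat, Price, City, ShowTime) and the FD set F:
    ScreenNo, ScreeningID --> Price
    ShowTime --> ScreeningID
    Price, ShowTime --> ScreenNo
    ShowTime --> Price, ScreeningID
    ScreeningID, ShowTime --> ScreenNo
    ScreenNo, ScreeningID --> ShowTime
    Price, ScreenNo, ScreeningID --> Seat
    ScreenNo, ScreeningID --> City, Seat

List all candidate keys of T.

{ScreenNo, ScreeningID}, {ShowTime}

{ShowTime}⁺ = {City, Price, ScreenNo, ScreeningID, Seat, ShowTime}, which is every attribute, so {ShowTime} is a candidate key.
{ScreenNo, ScreeningID}⁺ = {City, Price, ScreenNo, ScreeningID, Seat, ShowTime}, which is every attribute, so {ScreenNo, ScreeningID} is a candidate key.
These are minimal and exhaustive — every other superkey contains one of them.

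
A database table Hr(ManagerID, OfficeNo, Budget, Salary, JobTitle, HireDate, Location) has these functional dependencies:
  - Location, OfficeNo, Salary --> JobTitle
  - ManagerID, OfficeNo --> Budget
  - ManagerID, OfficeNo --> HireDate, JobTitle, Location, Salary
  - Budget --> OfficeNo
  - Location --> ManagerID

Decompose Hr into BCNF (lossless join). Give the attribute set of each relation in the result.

{Budget, HireDate, JobTitle, Location, Salary}; {Budget, OfficeNo}; {Location, ManagerID}

Candidate keys of the original relation: {Budget, Location}, {Budget, ManagerID}, {Location, OfficeNo}, {ManagerID, OfficeNo}.
{Budget, HireDate, JobTitle, Location, ManagerID, OfficeNo, Salary}: {Budget} determines {Budget, OfficeNo} here but is not a superkey — split on Budget --> OfficeNo, giving {Budget, OfficeNo} and {Budget, HireDate, JobTitle, Location, ManagerID, Salary}.
{Budget, OfficeNo} has no BCNF violation.
{Budget, HireDate, JobTitle, Location, ManagerID, Salary}: {Location} determines {Location, ManagerID} here but is not a superkey — split on Location --> ManagerID, giving {Location, ManagerID} and {Budget, HireDate, JobTitle, Location, Salary}.
{Location, ManagerID} has no BCNF violation.
{Budget, HireDate, JobTitle, Location, Salary} has no BCNF violation.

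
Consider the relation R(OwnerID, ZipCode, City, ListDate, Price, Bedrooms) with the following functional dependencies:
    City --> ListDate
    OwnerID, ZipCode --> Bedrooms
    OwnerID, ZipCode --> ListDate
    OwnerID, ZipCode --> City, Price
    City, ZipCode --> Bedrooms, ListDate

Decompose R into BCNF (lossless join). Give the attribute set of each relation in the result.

Candidate key of the original relation: {OwnerID, ZipCode}.
In {Bedrooms, City, ListDate, OwnerID, Price, ZipCode}, {City} is not a superkey ({City}⁺ restricted to this set is {City, ListDate}), so split on City --> ListDate into {City, ListDate} and {Bedrooms, City, OwnerID, Price, ZipCode}.
{City, ListDate} has no BCNF violation.
In {Bedrooms, City, OwnerID, Price, ZipCode}, {City, ZipCode} is not a superkey ({City, ZipCode}⁺ restricted to this set is {Bedrooms, City, ZipCode}), so split on City, ZipCode --> Bedrooms into {Bedrooms, City, ZipCode} and {City, OwnerID, Price, ZipCode}.
{Bedrooms, City, ZipCode} has no BCNF violation.
{City, OwnerID, Price, ZipCode} has no BCNF violation.

{Bedrooms, City, ZipCode}; {City, ListDate}; {City, OwnerID, Price, ZipCode}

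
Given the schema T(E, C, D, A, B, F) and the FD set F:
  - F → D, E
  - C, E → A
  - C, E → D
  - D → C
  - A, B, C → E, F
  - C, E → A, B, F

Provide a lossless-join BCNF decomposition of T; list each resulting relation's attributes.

{A, B, D, E, F}; {C, D}

Candidate keys of the original relation: {A, B, C}, {A, B, D}, {C, E}, {D, E}, {F}.
Within {A, B, C, D, E, F}: {D}⁺ ∩ {A, B, C, D, E, F} = {C, D}, not the whole set, so D → C violates BCNF; decompose into {C, D} and {A, B, D, E, F}.
{C, D}: every determinant is a superkey — BCNF.
{A, B, D, E, F}: every determinant is a superkey — BCNF.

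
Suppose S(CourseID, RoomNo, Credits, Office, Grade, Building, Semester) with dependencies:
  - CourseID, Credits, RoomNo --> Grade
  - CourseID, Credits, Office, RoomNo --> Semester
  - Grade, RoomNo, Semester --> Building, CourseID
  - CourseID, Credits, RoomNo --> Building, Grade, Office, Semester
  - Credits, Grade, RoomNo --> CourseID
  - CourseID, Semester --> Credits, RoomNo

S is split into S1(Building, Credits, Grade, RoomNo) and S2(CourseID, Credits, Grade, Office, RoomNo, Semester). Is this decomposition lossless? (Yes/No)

Common attributes: {Credits, Grade, RoomNo}; their closure is {Building, CourseID, Credits, Grade, Office, RoomNo, Semester}.
S1 is contained in that closure, so S1 ∩ S2 --> S1 holds and the join is lossless.

Yes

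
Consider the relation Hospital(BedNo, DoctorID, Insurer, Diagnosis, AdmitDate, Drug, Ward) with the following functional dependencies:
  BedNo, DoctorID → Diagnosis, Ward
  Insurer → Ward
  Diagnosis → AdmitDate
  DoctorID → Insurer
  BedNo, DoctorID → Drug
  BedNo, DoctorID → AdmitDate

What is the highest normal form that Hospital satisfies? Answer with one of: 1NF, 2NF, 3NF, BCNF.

Candidate key: {BedNo, DoctorID}. Prime attributes: {BedNo, DoctorID}.
Insurer → Ward: {Insurer}⁺ = {Insurer, Ward}, which is not all of the attributes, so the left side is not a superkey — BCNF is violated.
Because {Ward} is non-prime and the left side of Insurer → Ward is not a superkey, the relation is not in 3NF.
Since {DoctorID} ⊂ {BedNo, DoctorID} and {DoctorID}⁺ ⊇ {Insurer, Ward} with {Insurer, Ward} non-prime, there is a partial dependency; 2NF fails.

1NF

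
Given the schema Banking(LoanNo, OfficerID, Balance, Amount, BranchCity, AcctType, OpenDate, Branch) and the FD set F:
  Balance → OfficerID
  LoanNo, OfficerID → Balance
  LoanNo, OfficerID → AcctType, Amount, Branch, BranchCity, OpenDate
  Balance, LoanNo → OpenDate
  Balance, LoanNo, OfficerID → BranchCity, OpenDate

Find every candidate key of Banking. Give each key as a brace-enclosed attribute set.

{Balance, LoanNo}, {LoanNo, OfficerID}

{LoanNo} never appears on the right of any FD, so every key must include it.
{Balance, LoanNo} is a candidate key since {Balance, LoanNo}⁺ = {AcctType, Amount, Balance, Branch, BranchCity, LoanNo, OfficerID, OpenDate} covers every attribute.
{LoanNo, OfficerID} is a candidate key since {LoanNo, OfficerID}⁺ = {AcctType, Amount, Balance, Branch, BranchCity, LoanNo, OfficerID, OpenDate} covers every attribute.
These are minimal and exhaustive — every other superkey contains one of them.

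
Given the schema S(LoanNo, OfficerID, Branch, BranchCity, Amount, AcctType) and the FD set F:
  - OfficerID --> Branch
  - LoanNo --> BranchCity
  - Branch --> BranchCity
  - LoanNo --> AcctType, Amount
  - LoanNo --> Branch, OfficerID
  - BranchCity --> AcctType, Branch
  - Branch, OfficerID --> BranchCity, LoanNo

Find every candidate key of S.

{LoanNo}, {OfficerID}

{LoanNo}⁺ = {AcctType, Amount, Branch, BranchCity, LoanNo, OfficerID} — all of the relation — so {LoanNo} is a candidate key.
{OfficerID}⁺ = {AcctType, Amount, Branch, BranchCity, LoanNo, OfficerID} — all of the relation — so {OfficerID} is a candidate key.
No proper subset of any of these is a key, and no other minimal superkey exists.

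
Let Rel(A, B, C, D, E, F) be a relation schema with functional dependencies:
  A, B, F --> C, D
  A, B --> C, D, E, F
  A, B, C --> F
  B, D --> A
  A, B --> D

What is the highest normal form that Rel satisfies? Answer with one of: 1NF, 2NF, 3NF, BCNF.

Candidate keys: {A, B}, {B, D}. Prime attributes: {A, B, D}.
Every FD has a superkey on the left, so the relation is in BCNF.

BCNF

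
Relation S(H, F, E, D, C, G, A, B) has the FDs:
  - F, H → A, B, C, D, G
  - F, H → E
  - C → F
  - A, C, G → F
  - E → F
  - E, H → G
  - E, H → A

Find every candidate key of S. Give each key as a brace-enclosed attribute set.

{C, H}, {E, H}, {F, H}

{H} never appears on the right of any FD, so every key must include it.
{C, H}⁺ = {A, B, C, D, E, F, G, H}, which is every attribute, so {C, H} is a candidate key.
{E, H}⁺ = {A, B, C, D, E, F, G, H}, which is every attribute, so {E, H} is a candidate key.
{F, H}⁺ = {A, B, C, D, E, F, G, H}, which is every attribute, so {F, H} is a candidate key.
These are minimal and exhaustive — every other superkey contains one of them.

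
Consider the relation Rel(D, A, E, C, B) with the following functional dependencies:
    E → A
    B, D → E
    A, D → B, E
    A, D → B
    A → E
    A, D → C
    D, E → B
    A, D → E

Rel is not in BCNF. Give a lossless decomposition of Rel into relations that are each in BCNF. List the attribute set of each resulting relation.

Candidate keys of the original relation: {A, D}, {B, D}, {D, E}.
In {A, B, C, D, E}, {E} is not a superkey ({E}⁺ restricted to this set is {A, E}), so split on E → A into {A, E} and {B, C, D, E}.
{A, E} is in BCNF.
{B, C, D, E} is in BCNF.

{A, E}; {B, C, D, E}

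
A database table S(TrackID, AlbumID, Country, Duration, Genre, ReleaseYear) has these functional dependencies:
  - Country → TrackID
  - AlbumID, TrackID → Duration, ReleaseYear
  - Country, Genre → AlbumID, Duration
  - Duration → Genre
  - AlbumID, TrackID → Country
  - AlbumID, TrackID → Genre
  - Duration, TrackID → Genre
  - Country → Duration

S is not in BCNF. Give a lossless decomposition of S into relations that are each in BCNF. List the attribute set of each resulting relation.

{AlbumID, Country, Duration, ReleaseYear, TrackID}; {Duration, Genre}

Candidate keys of the original relation: {AlbumID, TrackID}, {Country}.
{AlbumID, Country, Duration, Genre, ReleaseYear, TrackID}: {Duration} determines {Duration, Genre} here but is not a superkey — split on Duration → Genre, giving {Duration, Genre} and {AlbumID, Country, Duration, ReleaseYear, TrackID}.
{Duration, Genre}: every determinant is a superkey — BCNF.
{AlbumID, Country, Duration, ReleaseYear, TrackID}: every determinant is a superkey — BCNF.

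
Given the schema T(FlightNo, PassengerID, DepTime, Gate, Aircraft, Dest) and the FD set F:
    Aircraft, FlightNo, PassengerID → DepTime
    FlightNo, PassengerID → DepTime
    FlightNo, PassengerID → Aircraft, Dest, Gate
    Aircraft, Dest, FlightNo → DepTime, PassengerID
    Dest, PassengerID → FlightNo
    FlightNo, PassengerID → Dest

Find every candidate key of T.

{Aircraft, Dest, FlightNo}, {Dest, PassengerID}, {FlightNo, PassengerID}

{Dest, PassengerID} is a candidate key since {Dest, PassengerID}⁺ = {Aircraft, DepTime, Dest, FlightNo, Gate, PassengerID} covers every attribute.
{FlightNo, PassengerID} is a candidate key since {FlightNo, PassengerID}⁺ = {Aircraft, DepTime, Dest, FlightNo, Gate, PassengerID} covers every attribute.
{Aircraft, Dest, FlightNo} is a candidate key since {Aircraft, Dest, FlightNo}⁺ = {Aircraft, DepTime, Dest, FlightNo, Gate, PassengerID} covers every attribute.
Any other superkey properly contains one of these, so there are no further candidate keys.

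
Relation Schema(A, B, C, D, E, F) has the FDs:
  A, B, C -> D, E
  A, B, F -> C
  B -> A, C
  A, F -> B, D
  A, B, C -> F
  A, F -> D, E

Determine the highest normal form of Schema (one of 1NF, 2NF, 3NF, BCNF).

BCNF

Candidate keys: {A, F}, {B}. Prime attributes: {A, B, F}.
Each dependency's left side is a superkey — BCNF holds.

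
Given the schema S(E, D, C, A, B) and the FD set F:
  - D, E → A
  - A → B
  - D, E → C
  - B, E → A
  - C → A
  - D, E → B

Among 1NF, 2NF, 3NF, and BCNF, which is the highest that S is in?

Candidate key: {D, E}. Prime attributes: {D, E}.
A → B: {A}⁺ = {A, B}, which is not all of the attributes, so the left side is not a superkey — BCNF is violated.
Because {B} is non-prime and the left side of A → B is not a superkey, the relation is not in 3NF.
No proper subset of a key has a non-prime attribute in its closure, so there is no partial dependency; 2NF holds.

2NF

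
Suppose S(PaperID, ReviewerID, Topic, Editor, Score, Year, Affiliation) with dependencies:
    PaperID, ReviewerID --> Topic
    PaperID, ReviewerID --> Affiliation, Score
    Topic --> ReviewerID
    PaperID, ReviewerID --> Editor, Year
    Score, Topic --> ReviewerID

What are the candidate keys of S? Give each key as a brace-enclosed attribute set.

Attributes never on any right-hand side: {PaperID} — every candidate key must contain it.
{PaperID, ReviewerID}⁺ = {Affiliation, Editor, PaperID, ReviewerID, Score, Topic, Year}, which is every attribute, so {PaperID, ReviewerID} is a candidate key.
{PaperID, Topic}⁺ = {Affiliation, Editor, PaperID, ReviewerID, Score, Topic, Year}, which is every attribute, so {PaperID, Topic} is a candidate key.
These are minimal and exhaustive — every other superkey contains one of them.

{PaperID, ReviewerID}, {PaperID, Topic}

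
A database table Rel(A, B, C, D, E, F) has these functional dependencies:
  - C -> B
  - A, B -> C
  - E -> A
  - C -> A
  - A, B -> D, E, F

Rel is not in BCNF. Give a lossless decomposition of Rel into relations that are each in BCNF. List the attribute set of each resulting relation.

Candidate keys of the original relation: {A, B}, {B, E}, {C}.
{A, B, C, D, E, F}: {E} determines {A, E} here but is not a superkey — split on E -> A, giving {A, E} and {B, C, D, E, F}.
{A, E}: every determinant is a superkey — BCNF.
{B, C, D, E, F}: every determinant is a superkey — BCNF.

{A, E}; {B, C, D, E, F}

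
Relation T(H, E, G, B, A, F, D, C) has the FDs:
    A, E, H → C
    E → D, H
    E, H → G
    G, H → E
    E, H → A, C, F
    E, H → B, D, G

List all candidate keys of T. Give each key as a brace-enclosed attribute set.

{E}, {G, H}

{E}⁺ = {A, B, C, D, E, F, G, H}, which is every attribute, so {E} is a candidate key.
{G, H}⁺ = {A, B, C, D, E, F, G, H}, which is every attribute, so {G, H} is a candidate key.
Any other superkey properly contains one of these, so there are no further candidate keys.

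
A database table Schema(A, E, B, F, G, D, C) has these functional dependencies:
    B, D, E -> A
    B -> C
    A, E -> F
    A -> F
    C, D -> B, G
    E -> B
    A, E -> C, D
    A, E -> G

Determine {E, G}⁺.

Start with {E, G}.
E -> B applies; add {B} → now {B, E, G}.
B -> C applies; add {C} → now {B, C, E, G}.
No further FD applies.

{B, C, E, G}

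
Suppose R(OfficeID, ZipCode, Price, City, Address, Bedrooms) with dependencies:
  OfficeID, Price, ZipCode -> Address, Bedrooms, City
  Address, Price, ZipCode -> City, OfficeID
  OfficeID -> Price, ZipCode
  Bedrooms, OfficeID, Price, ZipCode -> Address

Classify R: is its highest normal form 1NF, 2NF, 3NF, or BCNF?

Candidate keys: {Address, Price, ZipCode}, {OfficeID}. Prime attributes: {Address, OfficeID, Price, ZipCode}.
The left-hand side of every FD is a superkey, so BCNF is satisfied.

BCNF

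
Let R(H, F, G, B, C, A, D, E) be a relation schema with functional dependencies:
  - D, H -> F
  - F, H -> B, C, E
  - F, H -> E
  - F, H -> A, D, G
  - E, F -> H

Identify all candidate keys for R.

{D, H}, {E, F}, {F, H}

Closure of {D, H} is {A, B, C, D, E, F, G, H}, the whole schema; {D, H} is a candidate key.
Closure of {E, F} is {A, B, C, D, E, F, G, H}, the whole schema; {E, F} is a candidate key.
Closure of {F, H} is {A, B, C, D, E, F, G, H}, the whole schema; {F, H} is a candidate key.
These are minimal and exhaustive — every other superkey contains one of them.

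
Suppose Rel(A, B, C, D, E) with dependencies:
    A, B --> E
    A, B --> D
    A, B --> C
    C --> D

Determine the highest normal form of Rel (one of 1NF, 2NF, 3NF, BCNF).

2NF

Candidate key: {A, B}. Prime attributes: {A, B}.
For C --> D we have {C}⁺ = {C, D}; {C} is not a superkey, so BCNF fails.
Because {D} is non-prime and the left side of C --> D is not a superkey, the relation is not in 3NF.
No proper subset of a key has a non-prime attribute in its closure, so there is no partial dependency; 2NF holds.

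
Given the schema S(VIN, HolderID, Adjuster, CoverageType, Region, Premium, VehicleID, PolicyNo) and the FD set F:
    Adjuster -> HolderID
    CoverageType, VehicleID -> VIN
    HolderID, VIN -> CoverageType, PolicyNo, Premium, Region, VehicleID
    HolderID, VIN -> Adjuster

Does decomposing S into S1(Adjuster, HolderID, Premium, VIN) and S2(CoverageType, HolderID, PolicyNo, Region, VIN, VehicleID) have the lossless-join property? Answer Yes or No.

Common attributes: {HolderID, VIN}; their closure is {Adjuster, CoverageType, HolderID, PolicyNo, Premium, Region, VIN, VehicleID}.
Since S1 ⊆ {Adjuster, CoverageType, HolderID, PolicyNo, Premium, Region, VIN, VehicleID}, the intersection is a superkey of S1; the decomposition is lossless.

Yes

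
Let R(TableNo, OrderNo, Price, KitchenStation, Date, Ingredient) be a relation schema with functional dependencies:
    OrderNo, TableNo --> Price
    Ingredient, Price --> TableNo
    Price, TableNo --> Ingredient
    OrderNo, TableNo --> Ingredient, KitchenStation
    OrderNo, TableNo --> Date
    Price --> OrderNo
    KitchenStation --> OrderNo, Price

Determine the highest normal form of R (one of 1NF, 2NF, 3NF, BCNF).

Candidate keys: {Ingredient, KitchenStation}, {Ingredient, Price}, {KitchenStation, TableNo}, {OrderNo, TableNo}, {Price, TableNo}. Prime attributes: {Ingredient, KitchenStation, OrderNo, Price, TableNo}.
For Price --> OrderNo we have {Price}⁺ = {OrderNo, Price}; {Price} is not a superkey, so BCNF fails.
Its right-hand attributes {OrderNo} are all prime, as are those of every other non-superkey FD — the relation is in 3NF.

3NF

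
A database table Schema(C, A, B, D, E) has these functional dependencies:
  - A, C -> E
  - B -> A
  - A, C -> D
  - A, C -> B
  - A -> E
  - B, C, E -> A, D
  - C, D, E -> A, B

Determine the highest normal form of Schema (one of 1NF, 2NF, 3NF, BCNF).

Candidate keys: {A, C}, {B, C}, {C, D, E}. Prime attributes: {A, B, C, D, E}.
For B -> A we have {B}⁺ = {A, B, E}; {B} is not a superkey, so BCNF fails.
Since {A} ⊆ prime attributes and every other non-superkey FD also has a prime right side, the schema is in 3NF.

3NF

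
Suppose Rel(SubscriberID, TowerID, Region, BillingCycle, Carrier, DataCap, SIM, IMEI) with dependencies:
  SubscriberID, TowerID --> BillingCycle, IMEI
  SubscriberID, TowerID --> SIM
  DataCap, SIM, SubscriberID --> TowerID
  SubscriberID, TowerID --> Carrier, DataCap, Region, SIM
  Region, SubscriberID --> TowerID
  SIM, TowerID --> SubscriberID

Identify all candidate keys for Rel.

{DataCap, SIM, SubscriberID}, {Region, SubscriberID}, {SIM, TowerID}, {SubscriberID, TowerID}

{Region, SubscriberID} is a candidate key since {Region, SubscriberID}⁺ = {BillingCycle, Carrier, DataCap, IMEI, Region, SIM, SubscriberID, TowerID} covers every attribute.
{SIM, TowerID} is a candidate key since {SIM, TowerID}⁺ = {BillingCycle, Carrier, DataCap, IMEI, Region, SIM, SubscriberID, TowerID} covers every attribute.
{SubscriberID, TowerID} is a candidate key since {SubscriberID, TowerID}⁺ = {BillingCycle, Carrier, DataCap, IMEI, Region, SIM, SubscriberID, TowerID} covers every attribute.
{DataCap, SIM, SubscriberID} is a candidate key since {DataCap, SIM, SubscriberID}⁺ = {BillingCycle, Carrier, DataCap, IMEI, Region, SIM, SubscriberID, TowerID} covers every attribute.
Any other superkey properly contains one of these, so there are no further candidate keys.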